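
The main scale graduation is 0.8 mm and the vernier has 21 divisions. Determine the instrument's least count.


LC = MSD / n_div
= 0.8 / 21
= 0.0381

0.0381


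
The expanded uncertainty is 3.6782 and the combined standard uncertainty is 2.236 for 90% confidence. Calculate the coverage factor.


k = U / uc
k = 3.6782 / 2.236
k = 1.645

1.645


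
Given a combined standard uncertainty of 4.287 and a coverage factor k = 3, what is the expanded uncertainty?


U = k * uc
U = 3 * 4.287
U = 12.8610

12.8610


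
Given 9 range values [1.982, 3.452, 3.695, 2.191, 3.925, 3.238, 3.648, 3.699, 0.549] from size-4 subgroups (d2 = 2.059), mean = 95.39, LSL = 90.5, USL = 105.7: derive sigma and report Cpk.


R_bar = (1.982 + 3.452 + 3.695 + 2.191 + 3.925 + 3.238 + 3.648 + 3.699 + 0.549) / 9 = 2.931
sigma = R_bar / d2 = 2.931 / 2.059 = 1.4235066
Cp = (USL - LSL)/(6*sigma) = (105.7 - 90.5)/(6*1.4235066) = 1.7796
Cpu = (105.7 - 95.39)/(3*1.4235066) = 2.4142
Cpl = (95.39 - 90.5)/(3*1.4235066) = 1.1451
Cpk = min(Cpu, Cpl) = 1.1451

1.1451


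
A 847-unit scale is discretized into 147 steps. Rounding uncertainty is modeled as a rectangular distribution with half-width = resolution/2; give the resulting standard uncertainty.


resolution = range / divisions
resolution = 847 / 147 = 5.7619048
u_res = resolution / (2*sqrt(3))
u_res = 5.7619048 / 3.4641016
u_res = 1.6633

1.6633


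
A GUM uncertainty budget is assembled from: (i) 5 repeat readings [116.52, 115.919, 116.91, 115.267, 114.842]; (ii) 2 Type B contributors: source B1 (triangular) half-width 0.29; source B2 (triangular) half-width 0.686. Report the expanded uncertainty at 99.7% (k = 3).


mean = (116.52 + 115.919 + 116.91 + 115.267 + 114.842) / 5 = 115.8916
s = sqrt(sum((x - mean)^2)/(n-1)) = 0.85506742
u_A = s / sqrt(n) = 0.85506742 / sqrt(5) = 0.38239778
u_B1 = 0.29 / sqrt(6) = 0.118392
u_B2 = 0.686 / sqrt(6) = 0.28005833
uc = sqrt(0.38239778^2 + 0.118392^2 + 0.28005833^2) = 0.48854621
U = k * uc = 3 * 0.48854621
U = 1.4656

1.4656


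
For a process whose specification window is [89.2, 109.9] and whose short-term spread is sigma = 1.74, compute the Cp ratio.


Cp = (USL - LSL) / (6 * sigma)
= (109.9 - 89.2) / (6 * 1.74)
= 20.7000 / 10.4400
= 1.9828

1.9828


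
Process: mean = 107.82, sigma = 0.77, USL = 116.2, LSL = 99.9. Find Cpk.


Cpu = (USL - mean) / (3*sigma) = (116.2 - 107.82) / (3*0.77) = 3.6277
Cpl = (mean - LSL) / (3*sigma) = (107.82 - 99.9) / (3*0.77) = 3.4286
Cpk = min(Cpu, Cpl) = 3.4286

3.4286


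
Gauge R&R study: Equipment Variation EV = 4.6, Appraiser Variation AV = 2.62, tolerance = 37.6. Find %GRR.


GRR = sqrt(EV^2 + AV^2) = sqrt(4.6^2 + 2.62^2) = 5.2938077
%GRR = GRR / tol * 100 = 5.2938077 / 37.6 * 100
%GRR = 14.0793

14.0793


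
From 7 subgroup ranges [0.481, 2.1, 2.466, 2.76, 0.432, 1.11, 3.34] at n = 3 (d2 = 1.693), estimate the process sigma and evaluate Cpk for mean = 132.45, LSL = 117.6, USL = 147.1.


R_bar = (0.481 + 2.1 + 2.466 + 2.76 + 0.432 + 1.11 + 3.34) / 7 = 1.8127143
sigma = R_bar / d2 = 1.8127143 / 1.693 = 1.0707113
Cp = (USL - LSL)/(6*sigma) = (147.1 - 117.6)/(6*1.0707113) = 4.5920
Cpu = (147.1 - 132.45)/(3*1.0707113) = 4.5608
Cpl = (132.45 - 117.6)/(3*1.0707113) = 4.6231
Cpk = min(Cpu, Cpl) = 4.5608

4.5608


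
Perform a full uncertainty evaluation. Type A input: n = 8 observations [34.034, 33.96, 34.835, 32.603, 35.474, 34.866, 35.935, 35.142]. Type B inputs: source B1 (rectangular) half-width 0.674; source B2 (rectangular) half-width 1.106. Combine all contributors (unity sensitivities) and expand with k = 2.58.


mean = (34.034 + 33.96 + 34.835 + 32.603 + 35.474 + 34.866 + 35.935 + 35.142) / 8 = 34.606125
s = sqrt(sum((x - mean)^2)/(n-1)) = 1.0476853
u_A = s / sqrt(n) = 1.0476853 / sqrt(8) = 0.37041269
u_B1 = 0.674 / sqrt(3) = 0.38913408
u_B2 = 1.106 / sqrt(3) = 0.6385494
uc = sqrt(0.37041269^2 + 0.38913408^2 + 0.6385494^2) = 0.8344916
U = k * uc = 2.58 * 0.8344916
U = 2.1530

2.1530


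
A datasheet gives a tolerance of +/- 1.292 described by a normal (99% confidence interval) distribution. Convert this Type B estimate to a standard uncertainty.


u_B = half_width / 2.576
u_B = 1.292 / 2.576
u_B = 0.5016

0.5016


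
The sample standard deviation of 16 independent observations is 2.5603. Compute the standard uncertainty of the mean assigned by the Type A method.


u_A = s / sqrt(n)
u_A = 2.5603 / sqrt(16)
u_A = 2.5603 / 4
u_A = 0.6401

0.6401


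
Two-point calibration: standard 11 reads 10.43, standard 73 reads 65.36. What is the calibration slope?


slope = (y2 - y1) / (x2 - x1)
= (65.36 - 10.43) / (73 - 11)
= 54.9300 / 62
= 0.8860

0.8860


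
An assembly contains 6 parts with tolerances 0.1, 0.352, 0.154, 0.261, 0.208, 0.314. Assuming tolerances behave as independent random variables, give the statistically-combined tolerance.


RSS = sqrt(0.1^2 + 0.352^2 + 0.154^2 + 0.261^2 + 0.208^2 + 0.314^2)
= sqrt(0.367601)
= 0.6063

0.6063


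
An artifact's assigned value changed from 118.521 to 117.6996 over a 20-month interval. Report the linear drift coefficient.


rate = (v2 - v1) / months
= (117.6996 - 118.521) / 20
= -0.8214 / 20
= -0.0411

-0.0411


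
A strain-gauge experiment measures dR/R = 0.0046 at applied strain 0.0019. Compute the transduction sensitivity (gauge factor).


GF = (dR/R) / epsilon
= 0.0046 / 0.0019
= 2.4211

2.4211


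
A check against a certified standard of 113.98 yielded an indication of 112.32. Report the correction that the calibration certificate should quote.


Correction = standard - reading
= 113.98 - 112.32
= 1.6600

1.6600


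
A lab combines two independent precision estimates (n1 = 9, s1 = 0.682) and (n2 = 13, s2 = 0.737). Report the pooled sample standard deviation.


s_p = sqrt(((n1-1)*s1^2 + (n2-1)*s2^2) / (n1+n2-2))
numerator = (9-1)*0.682^2 + (13-1)*0.737^2 = 3.720992 + 6.518028 = 10.23902
denominator = 9 + 13 - 2 = 20
s_p^2 = 10.23902 / 20 = 0.511951
s_p = sqrt(0.511951) = 0.7155

0.7155


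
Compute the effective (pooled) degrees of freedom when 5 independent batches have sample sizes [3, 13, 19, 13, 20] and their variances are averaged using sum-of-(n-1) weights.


nu = sum_i (n_i - 1)
nu = ((3 - 1) + (13 - 1) + (19 - 1) + (13 - 1) + (20 - 1))
nu = 2 + 12 + 18 + 12 + 19
nu = 63

63


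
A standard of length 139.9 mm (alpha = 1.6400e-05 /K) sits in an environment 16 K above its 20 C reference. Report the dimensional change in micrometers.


dL = L * alpha * dT
= 139.9 * 1.6400e-05 * 16
= 0.0367098 mm
dL_um = 0.0367098 * 1000 = 36.7098 um

36.7098


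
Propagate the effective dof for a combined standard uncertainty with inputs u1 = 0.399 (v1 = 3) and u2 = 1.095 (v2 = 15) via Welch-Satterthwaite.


uc = sqrt(u1^2 + u2^2) = sqrt(0.399^2 + 1.095^2) = 1.1654295
v_eff = uc^4 / (u1^4/v1 + u2^4/v2)
= 1.1654295^4 / (0.399^4/3 + 1.095^4/15)
= 1.8447776 / 0.10429238
v_eff = 17.6885

17.6885


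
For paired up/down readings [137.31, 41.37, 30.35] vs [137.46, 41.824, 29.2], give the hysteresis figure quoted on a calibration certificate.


|137.31 - 137.46| = 0.1500
|41.37 - 41.824| = 0.4540
|30.35 - 29.2| = 1.1500
hysteresis = max(diffs) = 1.1500

1.1500


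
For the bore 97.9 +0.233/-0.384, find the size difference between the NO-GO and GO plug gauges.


GO = nominal - lower_tol (smallest hole = maximum material condition)
GO = 97.9 - 0.384 = 97.516
NO-GO = nominal + upper_tol (largest hole = least material condition)
NO-GO = 97.9 + 0.233 = 98.133
spread = NO-GO - GO = 98.133 - 97.516 = 0.6170

0.6170


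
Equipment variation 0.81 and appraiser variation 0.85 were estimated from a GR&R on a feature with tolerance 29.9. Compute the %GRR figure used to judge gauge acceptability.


GRR = sqrt(EV^2 + AV^2) = sqrt(0.81^2 + 0.85^2) = 1.174138
%GRR = GRR / tol * 100 = 1.174138 / 29.9 * 100
%GRR = 3.9269

3.9269


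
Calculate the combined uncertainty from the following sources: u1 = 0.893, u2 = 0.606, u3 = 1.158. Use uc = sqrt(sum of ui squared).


uc = sqrt(0.893^2 + 0.606^2 + 1.158^2)
uc = sqrt(2.505649)
uc = 1.5829

1.5829


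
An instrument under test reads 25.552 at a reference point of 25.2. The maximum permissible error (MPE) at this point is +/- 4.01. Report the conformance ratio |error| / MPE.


e = indication - reference = 25.552 - 25.2 = 0.3520
|e| = 0.3520
ratio = |e| / MPE = 0.3520 / 4.01
ratio = 0.0878

0.0878


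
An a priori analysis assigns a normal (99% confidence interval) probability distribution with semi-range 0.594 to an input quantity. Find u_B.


u_B = half_width / 2.576
u_B = 0.594 / 2.576
u_B = 0.2306

0.2306


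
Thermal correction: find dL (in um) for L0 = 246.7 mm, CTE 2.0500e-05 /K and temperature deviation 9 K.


dL = L * alpha * dT
= 246.7 * 2.0500e-05 * 9
= 0.0455161 mm
dL_um = 0.0455161 * 1000 = 45.5161 um

45.5161


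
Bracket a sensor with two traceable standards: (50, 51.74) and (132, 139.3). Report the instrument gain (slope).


slope = (y2 - y1) / (x2 - x1)
= (139.3 - 51.74) / (132 - 50)
= 87.5600 / 82
= 1.0678

1.0678


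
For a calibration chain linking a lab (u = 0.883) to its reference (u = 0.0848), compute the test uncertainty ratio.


TUR = u_lab / u_ref
= 0.883 / 0.0848
= 10.4127

10.4127


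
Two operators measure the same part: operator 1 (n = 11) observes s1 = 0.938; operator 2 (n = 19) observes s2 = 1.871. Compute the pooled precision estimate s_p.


s_p = sqrt(((n1-1)*s1^2 + (n2-1)*s2^2) / (n1+n2-2))
numerator = (11-1)*0.938^2 + (19-1)*1.871^2 = 8.79844 + 63.011538 = 71.809978
denominator = 11 + 19 - 2 = 28
s_p^2 = 71.809978 / 28 = 2.5646421
s_p = sqrt(2.5646421) = 1.6014

1.6014


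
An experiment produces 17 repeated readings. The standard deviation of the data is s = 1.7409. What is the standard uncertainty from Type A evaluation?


u_A = s / sqrt(n)
u_A = 1.7409 / sqrt(17)
u_A = 1.7409 / 4.1231056
u_A = 0.4222

0.4222


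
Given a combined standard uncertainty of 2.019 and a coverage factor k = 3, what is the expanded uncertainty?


U = k * uc
U = 3 * 2.019
U = 6.0570

6.0570


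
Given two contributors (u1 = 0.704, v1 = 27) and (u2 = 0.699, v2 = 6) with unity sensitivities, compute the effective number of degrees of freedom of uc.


uc = sqrt(u1^2 + u2^2) = sqrt(0.704^2 + 0.699^2) = 0.99207711
v_eff = uc^4 / (u1^4/v1 + u2^4/v2)
= 0.99207711^4 / (0.704^4/27 + 0.699^4/6)
= 0.96868309 / 0.04888609
v_eff = 19.8151

19.8151


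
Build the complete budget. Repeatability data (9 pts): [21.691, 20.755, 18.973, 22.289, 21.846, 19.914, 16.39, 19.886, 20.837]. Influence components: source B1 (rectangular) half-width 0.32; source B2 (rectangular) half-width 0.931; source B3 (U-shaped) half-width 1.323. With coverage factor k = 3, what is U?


mean = (21.691 + 20.755 + 18.973 + 22.289 + 21.846 + 19.914 + 16.39 + 19.886 + 20.837) / 9 = 20.28677778
s = sqrt(sum((x - mean)^2)/(n-1)) = 1.8077735
u_A = s / sqrt(n) = 1.8077735 / sqrt(9) = 0.60259117
u_B1 = 0.32 / sqrt(3) = 0.18475209
u_B2 = 0.931 / sqrt(3) = 0.5375131
u_B3 = 1.323 / sqrt(2) = 0.93550227
uc = sqrt(0.60259117^2 + 0.18475209^2 + 0.5375131^2 + 0.93550227^2) = 1.2495336
U = k * uc = 3 * 1.2495336
U = 3.7486

3.7486


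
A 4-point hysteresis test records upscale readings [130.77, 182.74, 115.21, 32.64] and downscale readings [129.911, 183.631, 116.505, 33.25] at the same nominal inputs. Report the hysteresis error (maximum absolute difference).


|130.77 - 129.911| = 0.8590
|182.74 - 183.631| = 0.8910
|115.21 - 116.505| = 1.2950
|32.64 - 33.25| = 0.6100
hysteresis = max(diffs) = 1.2950

1.2950


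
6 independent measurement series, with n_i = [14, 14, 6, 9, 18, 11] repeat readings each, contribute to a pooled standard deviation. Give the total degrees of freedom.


nu = sum_i (n_i - 1)
nu = ((14 - 1) + (14 - 1) + (6 - 1) + (9 - 1) + (18 - 1) + (11 - 1))
nu = 13 + 13 + 5 + 8 + 17 + 10
nu = 66

66


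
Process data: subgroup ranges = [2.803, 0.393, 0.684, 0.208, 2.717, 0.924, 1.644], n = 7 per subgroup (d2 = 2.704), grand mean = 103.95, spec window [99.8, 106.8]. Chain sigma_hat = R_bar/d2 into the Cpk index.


R_bar = (2.803 + 0.393 + 0.684 + 0.208 + 2.717 + 0.924 + 1.644) / 7 = 1.339
sigma = R_bar / d2 = 1.339 / 2.704 = 0.49519231
Cp = (USL - LSL)/(6*sigma) = (106.8 - 99.8)/(6*0.49519231) = 2.3560
Cpu = (106.8 - 103.95)/(3*0.49519231) = 1.9184
Cpl = (103.95 - 99.8)/(3*0.49519231) = 2.7935
Cpk = min(Cpu, Cpl) = 1.9184

1.9184


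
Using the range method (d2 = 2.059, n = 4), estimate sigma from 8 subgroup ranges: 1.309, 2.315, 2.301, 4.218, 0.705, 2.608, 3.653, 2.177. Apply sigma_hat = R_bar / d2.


R_bar = (1.309 + 2.315 + 2.301 + 4.218 + 0.705 + 2.608 + 3.653 + 2.177) / 8
R_bar = 19.286 / 8 = 2.41075
sigma_hat = R_bar / d2 = 2.41075 / 2.059 = 1.1708

1.1708


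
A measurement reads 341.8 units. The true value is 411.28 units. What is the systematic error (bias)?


Systematic error = measured - true
= 341.8 - 411.28
= -69.4800

-69.4800


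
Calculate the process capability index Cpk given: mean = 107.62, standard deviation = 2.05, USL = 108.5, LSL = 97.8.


Cpu = (USL - mean) / (3*sigma) = (108.5 - 107.62) / (3*2.05) = 0.1431
Cpl = (mean - LSL) / (3*sigma) = (107.62 - 97.8) / (3*2.05) = 1.5967
Cpk = min(Cpu, Cpl) = 0.1431

0.1431


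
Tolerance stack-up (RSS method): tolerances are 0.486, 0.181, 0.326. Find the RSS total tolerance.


RSS = sqrt(0.486^2 + 0.181^2 + 0.326^2)
= sqrt(0.375233)
= 0.6126

0.6126


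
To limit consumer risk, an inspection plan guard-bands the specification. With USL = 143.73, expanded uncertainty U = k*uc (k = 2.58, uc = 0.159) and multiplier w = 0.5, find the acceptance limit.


U = k * uc = 2.58 * 0.159 = 0.41022
guard band g = w * U = 0.5 * 0.41022 = 0.20511
AL = USL - g = 143.73 - 0.20511
AL = 143.5249

143.5249


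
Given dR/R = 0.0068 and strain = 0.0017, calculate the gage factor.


GF = (dR/R) / epsilon
= 0.0068 / 0.0017
= 4.0000

4.0000


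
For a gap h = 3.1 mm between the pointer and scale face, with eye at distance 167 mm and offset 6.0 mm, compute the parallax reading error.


error = h * offset / d
= 3.1 * 6.0 / 167
= 0.1114

0.1114


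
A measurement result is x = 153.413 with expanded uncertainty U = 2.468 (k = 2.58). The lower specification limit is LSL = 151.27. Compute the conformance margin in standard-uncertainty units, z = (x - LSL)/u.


u = U / k = 2.468 / 2.58 = 0.95658915
margin = |LSL - x| = |151.27 - 153.413| = 2.143
z = margin / u = 2.143 / 0.95658915
z = 2.2403

2.2403


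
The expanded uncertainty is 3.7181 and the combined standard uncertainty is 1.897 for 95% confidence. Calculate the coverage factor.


k = U / uc
k = 3.7181 / 1.897
k = 1.96

1.96


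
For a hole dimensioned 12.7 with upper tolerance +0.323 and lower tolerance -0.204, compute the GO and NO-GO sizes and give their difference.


GO = nominal - lower_tol (smallest hole = maximum material condition)
GO = 12.7 - 0.204 = 12.496
NO-GO = nominal + upper_tol (largest hole = least material condition)
NO-GO = 12.7 + 0.323 = 13.023
spread = NO-GO - GO = 13.023 - 12.496 = 0.5270

0.5270


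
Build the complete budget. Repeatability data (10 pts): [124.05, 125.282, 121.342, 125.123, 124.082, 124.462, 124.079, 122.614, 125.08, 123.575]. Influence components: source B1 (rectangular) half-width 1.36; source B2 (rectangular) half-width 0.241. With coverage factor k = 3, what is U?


mean = (124.05 + 125.282 + 121.342 + 125.123 + 124.082 + 124.462 + 124.079 + 122.614 + 125.08 + 123.575) / 10 = 123.9689
s = sqrt(sum((x - mean)^2)/(n-1)) = 1.2227871
u_A = s / sqrt(n) = 1.2227871 / sqrt(10) = 0.38667923
u_B1 = 1.36 / sqrt(3) = 0.78519637
u_B2 = 0.241 / sqrt(3) = 0.13914141
uc = sqrt(0.38667923^2 + 0.78519637^2 + 0.13914141^2) = 0.88623614
U = k * uc = 3 * 0.88623614
U = 2.6587

2.6587


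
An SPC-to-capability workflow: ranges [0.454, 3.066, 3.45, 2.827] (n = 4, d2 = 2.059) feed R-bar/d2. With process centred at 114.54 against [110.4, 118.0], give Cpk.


R_bar = (0.454 + 3.066 + 3.45 + 2.827) / 4 = 2.44925
sigma = R_bar / d2 = 2.44925 / 2.059 = 1.1895338
Cp = (USL - LSL)/(6*sigma) = (118.0 - 110.4)/(6*1.1895338) = 1.0648
Cpu = (118.0 - 114.54)/(3*1.1895338) = 0.9696
Cpl = (114.54 - 110.4)/(3*1.1895338) = 1.1601
Cpk = min(Cpu, Cpl) = 0.9696

0.9696


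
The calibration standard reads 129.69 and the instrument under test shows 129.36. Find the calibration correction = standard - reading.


Correction = standard - reading
= 129.69 - 129.36
= 0.3300

0.3300


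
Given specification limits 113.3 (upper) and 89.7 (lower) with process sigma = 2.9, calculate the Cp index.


Cp = (USL - LSL) / (6 * sigma)
= (113.3 - 89.7) / (6 * 2.9)
= 23.6000 / 17.4000
= 1.3563

1.3563


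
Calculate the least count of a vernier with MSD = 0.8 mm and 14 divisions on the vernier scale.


LC = MSD / n_div
= 0.8 / 14
= 0.0571

0.0571


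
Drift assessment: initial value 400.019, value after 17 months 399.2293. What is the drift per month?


rate = (v2 - v1) / months
= (399.2293 - 400.019) / 17
= -0.7897 / 17
= -0.0465

-0.0465


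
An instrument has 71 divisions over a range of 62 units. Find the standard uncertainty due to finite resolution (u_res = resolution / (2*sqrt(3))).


resolution = range / divisions
resolution = 62 / 71 = 0.87323944
u_res = resolution / (2*sqrt(3))
u_res = 0.87323944 / 3.4641016
u_res = 0.2521

0.2521


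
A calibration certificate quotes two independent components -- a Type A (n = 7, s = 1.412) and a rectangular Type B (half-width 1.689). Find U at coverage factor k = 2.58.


u_A = s / sqrt(n) = 1.412 / sqrt(7) = 0.53368584
u_B = half_width / sqrt(3) = 1.689 / sqrt(3) = 0.9751446
uc = sqrt(u_A^2 + u_B^2) = sqrt(0.53368584^2 + 0.9751446^2) = 1.1116328
U = k * uc = 2.58 * 1.1116328
U = 2.8680

2.8680


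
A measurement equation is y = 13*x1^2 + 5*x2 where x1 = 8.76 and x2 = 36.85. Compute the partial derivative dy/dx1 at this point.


y = 13*x1^2 + 5*x2
dy/dx1 = 2*13*x1
Evaluate at x1 = 8.76: c1 = 26 * 8.76
c1 = 227.7600

227.7600


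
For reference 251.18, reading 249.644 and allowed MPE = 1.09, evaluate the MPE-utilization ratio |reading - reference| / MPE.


e = indication - reference = 249.644 - 251.18 = -1.5360
|e| = 1.5360
ratio = |e| / MPE = 1.5360 / 1.09
ratio = 1.4092

1.4092


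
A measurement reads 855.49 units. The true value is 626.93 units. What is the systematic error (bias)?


Systematic error = measured - true
= 855.49 - 626.93
= 228.5600

228.5600


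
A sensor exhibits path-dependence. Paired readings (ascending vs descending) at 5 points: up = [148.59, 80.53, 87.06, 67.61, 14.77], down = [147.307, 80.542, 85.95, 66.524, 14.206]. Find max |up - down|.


|148.59 - 147.307| = 1.2830
|80.53 - 80.542| = 0.0120
|87.06 - 85.95| = 1.1100
|67.61 - 66.524| = 1.0860
|14.77 - 14.206| = 0.5640
hysteresis = max(diffs) = 1.2830

1.2830


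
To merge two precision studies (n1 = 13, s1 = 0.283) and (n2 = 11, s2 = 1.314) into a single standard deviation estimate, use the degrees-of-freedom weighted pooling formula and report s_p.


s_p = sqrt(((n1-1)*s1^2 + (n2-1)*s2^2) / (n1+n2-2))
numerator = (13-1)*0.283^2 + (11-1)*1.314^2 = 0.961068 + 17.26596 = 18.227028
denominator = 13 + 11 - 2 = 22
s_p^2 = 18.227028 / 22 = 0.82850127
s_p = sqrt(0.82850127) = 0.9102

0.9102


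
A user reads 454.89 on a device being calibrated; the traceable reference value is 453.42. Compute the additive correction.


Correction = standard - reading
= 453.42 - 454.89
= -1.4700

-1.4700


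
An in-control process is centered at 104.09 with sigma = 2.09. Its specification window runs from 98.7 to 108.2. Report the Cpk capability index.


Cpu = (USL - mean) / (3*sigma) = (108.2 - 104.09) / (3*2.09) = 0.6555
Cpl = (mean - LSL) / (3*sigma) = (104.09 - 98.7) / (3*2.09) = 0.8596
Cpk = min(Cpu, Cpl) = 0.6555

0.6555


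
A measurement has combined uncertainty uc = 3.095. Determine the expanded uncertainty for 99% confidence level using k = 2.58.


U = k * uc
U = 2.58 * 3.095
U = 7.9851

7.9851


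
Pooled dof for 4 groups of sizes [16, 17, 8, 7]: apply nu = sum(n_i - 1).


nu = sum_i (n_i - 1)
nu = ((16 - 1) + (17 - 1) + (8 - 1) + (7 - 1))
nu = 15 + 16 + 7 + 6
nu = 44

44


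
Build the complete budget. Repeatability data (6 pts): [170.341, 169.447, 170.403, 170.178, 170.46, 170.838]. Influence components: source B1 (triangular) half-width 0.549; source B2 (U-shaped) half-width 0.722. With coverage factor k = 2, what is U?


mean = (170.341 + 169.447 + 170.403 + 170.178 + 170.46 + 170.838) / 6 = 170.2778333
s = sqrt(sum((x - mean)^2)/(n-1)) = 0.46192615
u_A = s / sqrt(n) = 0.46192615 / sqrt(6) = 0.18858056
u_B1 = 0.549 / sqrt(6) = 0.22412831
u_B2 = 0.722 / sqrt(2) = 0.5105311
uc = sqrt(0.18858056^2 + 0.22412831^2 + 0.5105311^2) = 0.58858995
U = k * uc = 2 * 0.58858995
U = 1.1772

1.1772


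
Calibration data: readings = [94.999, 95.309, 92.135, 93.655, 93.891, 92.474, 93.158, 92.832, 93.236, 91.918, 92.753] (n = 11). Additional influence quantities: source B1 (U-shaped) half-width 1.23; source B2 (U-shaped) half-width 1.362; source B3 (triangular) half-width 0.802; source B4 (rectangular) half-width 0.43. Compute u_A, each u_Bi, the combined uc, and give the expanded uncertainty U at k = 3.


mean = (94.999 + 95.309 + 92.135 + 93.655 + 93.891 + 92.474 + 93.158 + 92.832 + 93.236 + 91.918 + 92.753) / 11 = 93.30545455
s = sqrt(sum((x - mean)^2)/(n-1)) = 1.0903934
u_A = s / sqrt(n) = 1.0903934 / sqrt(11) = 0.32876598
u_B1 = 1.23 / sqrt(2) = 0.86974134
u_B2 = 1.362 / sqrt(2) = 0.96307944
u_B3 = 0.802 / sqrt(6) = 0.32741513
u_B4 = 0.43 / sqrt(3) = 0.24826062
uc = sqrt(0.32876598^2 + 0.86974134^2 + 0.96307944^2 + 0.32741513^2 + 0.24826062^2) = 1.4003189
U = k * uc = 3 * 1.4003189
U = 4.2010

4.2010


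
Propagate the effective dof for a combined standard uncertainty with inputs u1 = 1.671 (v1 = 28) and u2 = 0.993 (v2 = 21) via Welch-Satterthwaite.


uc = sqrt(u1^2 + u2^2) = sqrt(1.671^2 + 0.993^2) = 1.9437824
v_eff = uc^4 / (u1^4/v1 + u2^4/v2)
= 1.9437824^4 / (1.671^4/28 + 0.993^4/21)
= 14.275475 / 0.32475
v_eff = 43.9584

43.9584


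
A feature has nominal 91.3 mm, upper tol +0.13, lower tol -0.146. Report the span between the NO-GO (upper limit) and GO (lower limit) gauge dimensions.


GO = nominal - lower_tol (smallest hole = maximum material condition)
GO = 91.3 - 0.146 = 91.154
NO-GO = nominal + upper_tol (largest hole = least material condition)
NO-GO = 91.3 + 0.13 = 91.43
spread = NO-GO - GO = 91.43 - 91.154 = 0.2760

0.2760


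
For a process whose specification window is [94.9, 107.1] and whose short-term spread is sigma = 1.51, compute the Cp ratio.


Cp = (USL - LSL) / (6 * sigma)
= (107.1 - 94.9) / (6 * 1.51)
= 12.2000 / 9.0600
= 1.3466

1.3466


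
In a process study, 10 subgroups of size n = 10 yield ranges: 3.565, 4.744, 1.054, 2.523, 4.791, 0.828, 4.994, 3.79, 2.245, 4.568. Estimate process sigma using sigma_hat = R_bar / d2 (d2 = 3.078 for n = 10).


R_bar = (3.565 + 4.744 + 1.054 + 2.523 + 4.791 + 0.828 + 4.994 + 3.79 + 2.245 + 4.568) / 10
R_bar = 33.102 / 10 = 3.3102
sigma_hat = R_bar / d2 = 3.3102 / 3.078 = 1.0754

1.0754


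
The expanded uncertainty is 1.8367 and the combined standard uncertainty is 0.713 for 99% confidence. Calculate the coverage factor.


k = U / uc
k = 1.8367 / 0.713
k = 2.576

2.576


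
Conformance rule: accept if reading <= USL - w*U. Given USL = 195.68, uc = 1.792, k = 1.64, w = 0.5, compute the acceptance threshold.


U = k * uc = 1.64 * 1.792 = 2.93888
guard band g = w * U = 0.5 * 2.93888 = 1.46944
AL = USL - g = 195.68 - 1.46944
AL = 194.2106

194.2106


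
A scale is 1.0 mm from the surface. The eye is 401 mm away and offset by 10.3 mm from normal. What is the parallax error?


error = h * offset / d
= 1.0 * 10.3 / 401
= 0.0257

0.0257


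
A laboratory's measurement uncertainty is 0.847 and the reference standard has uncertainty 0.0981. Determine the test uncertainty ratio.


TUR = u_lab / u_ref
= 0.847 / 0.0981
= 8.6340

8.6340


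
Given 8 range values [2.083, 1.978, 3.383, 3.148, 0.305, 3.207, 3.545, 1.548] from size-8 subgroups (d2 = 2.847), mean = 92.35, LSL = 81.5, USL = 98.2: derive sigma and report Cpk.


R_bar = (2.083 + 1.978 + 3.383 + 3.148 + 0.305 + 3.207 + 3.545 + 1.548) / 8 = 2.399625
sigma = R_bar / d2 = 2.399625 / 2.847 = 0.84286091
Cp = (USL - LSL)/(6*sigma) = (98.2 - 81.5)/(6*0.84286091) = 3.3022
Cpu = (98.2 - 92.35)/(3*0.84286091) = 2.3135
Cpl = (92.35 - 81.5)/(3*0.84286091) = 4.2909
Cpk = min(Cpu, Cpl) = 2.3135

2.3135


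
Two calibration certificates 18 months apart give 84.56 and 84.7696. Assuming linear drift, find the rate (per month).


rate = (v2 - v1) / months
= (84.7696 - 84.56) / 18
= 0.2096 / 18
= 0.0116

0.0116


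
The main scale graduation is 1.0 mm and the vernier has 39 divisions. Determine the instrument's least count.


LC = MSD / n_div
= 1.0 / 39
= 0.0256

0.0256


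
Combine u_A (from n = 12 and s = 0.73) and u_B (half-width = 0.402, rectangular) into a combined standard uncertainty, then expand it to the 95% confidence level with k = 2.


u_A = s / sqrt(n) = 0.73 / sqrt(12) = 0.21073285
u_B = half_width / sqrt(3) = 0.402 / sqrt(3) = 0.23209481
uc = sqrt(u_A^2 + u_B^2) = sqrt(0.21073285^2 + 0.23209481^2) = 0.31349057
U = k * uc = 2 * 0.31349057
U = 0.6270

0.6270


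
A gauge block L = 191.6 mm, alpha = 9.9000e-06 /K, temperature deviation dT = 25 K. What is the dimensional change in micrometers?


dL = L * alpha * dT
= 191.6 * 9.9000e-06 * 25
= 0.0474210 mm
dL_um = 0.0474210 * 1000 = 47.4210 um

47.4210


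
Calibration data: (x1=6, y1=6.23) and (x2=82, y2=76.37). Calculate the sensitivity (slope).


slope = (y2 - y1) / (x2 - x1)
= (76.37 - 6.23) / (82 - 6)
= 70.1400 / 76
= 0.9229

0.9229


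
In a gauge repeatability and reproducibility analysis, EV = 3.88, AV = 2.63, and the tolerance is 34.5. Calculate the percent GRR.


GRR = sqrt(EV^2 + AV^2) = sqrt(3.88^2 + 2.63^2) = 4.6873553
%GRR = GRR / tol * 100 = 4.6873553 / 34.5 * 100
%GRR = 13.5865

13.5865


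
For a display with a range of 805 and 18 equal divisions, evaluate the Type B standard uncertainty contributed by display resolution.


resolution = range / divisions
resolution = 805 / 18 = 44.722222
u_res = resolution / (2*sqrt(3))
u_res = 44.722222 / 3.4641016
u_res = 12.9102

12.9102


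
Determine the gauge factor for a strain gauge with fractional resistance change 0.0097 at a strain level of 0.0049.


GF = (dR/R) / epsilon
= 0.0097 / 0.0049
= 1.9796

1.9796


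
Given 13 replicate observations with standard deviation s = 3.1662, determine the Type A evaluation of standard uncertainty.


u_A = s / sqrt(n)
u_A = 3.1662 / sqrt(13)
u_A = 3.1662 / 3.6055513
u_A = 0.8781

0.8781


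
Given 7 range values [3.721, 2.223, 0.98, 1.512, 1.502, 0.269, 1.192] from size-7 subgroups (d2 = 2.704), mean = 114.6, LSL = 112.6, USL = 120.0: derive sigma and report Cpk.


R_bar = (3.721 + 2.223 + 0.98 + 1.512 + 1.502 + 0.269 + 1.192) / 7 = 1.6284286
sigma = R_bar / d2 = 1.6284286 / 2.704 = 0.60222951
Cp = (USL - LSL)/(6*sigma) = (120.0 - 112.6)/(6*0.60222951) = 2.0479
Cpu = (120.0 - 114.6)/(3*0.60222951) = 2.9889
Cpl = (114.6 - 112.6)/(3*0.60222951) = 1.1070
Cpk = min(Cpu, Cpl) = 1.1070

1.1070


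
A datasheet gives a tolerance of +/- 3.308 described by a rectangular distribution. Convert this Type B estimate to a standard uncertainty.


u_B = half_width / sqrt(3)
u_B = 3.308 / 1.7320508
u_B = 1.9099

1.9099


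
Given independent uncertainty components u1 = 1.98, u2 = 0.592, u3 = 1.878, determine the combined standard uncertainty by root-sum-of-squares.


uc = sqrt(1.98^2 + 0.592^2 + 1.878^2)
uc = sqrt(7.797748)
uc = 2.7924

2.7924


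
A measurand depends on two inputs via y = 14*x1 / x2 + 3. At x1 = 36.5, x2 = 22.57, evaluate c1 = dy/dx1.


y = 14*x1 / x2 + 3
dy/dx1 = 14/x2
Evaluate at x2 = 22.57: c1 = 14 / 22.57
c1 = 0.6203

0.6203


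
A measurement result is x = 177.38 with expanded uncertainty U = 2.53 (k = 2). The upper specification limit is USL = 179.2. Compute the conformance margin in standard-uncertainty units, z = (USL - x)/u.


u = U / k = 2.53 / 2 = 1.265
margin = |USL - x| = |179.2 - 177.38| = 1.82
z = margin / u = 1.82 / 1.265
z = 1.4387

1.4387


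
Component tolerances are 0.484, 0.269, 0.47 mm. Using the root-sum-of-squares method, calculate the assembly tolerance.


RSS = sqrt(0.484^2 + 0.269^2 + 0.47^2)
= sqrt(0.527517)
= 0.7263

0.7263


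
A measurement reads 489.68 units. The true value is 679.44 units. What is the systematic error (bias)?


Systematic error = measured - true
= 489.68 - 679.44
= -189.7600

-189.7600


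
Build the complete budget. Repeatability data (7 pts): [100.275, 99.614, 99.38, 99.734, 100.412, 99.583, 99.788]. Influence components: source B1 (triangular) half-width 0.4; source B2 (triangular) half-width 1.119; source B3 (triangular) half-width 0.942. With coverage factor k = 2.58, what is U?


mean = (100.275 + 99.614 + 99.38 + 99.734 + 100.412 + 99.583 + 99.788) / 7 = 99.82657143
s = sqrt(sum((x - mean)^2)/(n-1)) = 0.37811191
u_A = s / sqrt(n) = 0.37811191 / sqrt(7) = 0.14291287
u_B1 = 0.4 / sqrt(6) = 0.16329932
u_B2 = 1.119 / sqrt(6) = 0.45682984
u_B3 = 0.942 / sqrt(6) = 0.38456989
uc = sqrt(0.14291287^2 + 0.16329932^2 + 0.45682984^2 + 0.38456989^2) = 0.6353568
U = k * uc = 2.58 * 0.6353568
U = 1.6392

1.6392


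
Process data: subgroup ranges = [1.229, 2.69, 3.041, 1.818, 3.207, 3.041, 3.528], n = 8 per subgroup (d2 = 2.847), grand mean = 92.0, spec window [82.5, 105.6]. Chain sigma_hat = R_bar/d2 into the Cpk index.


R_bar = (1.229 + 2.69 + 3.041 + 1.818 + 3.207 + 3.041 + 3.528) / 7 = 2.6505714
sigma = R_bar / d2 = 2.6505714 / 2.847 = 0.93100506
Cp = (USL - LSL)/(6*sigma) = (105.6 - 82.5)/(6*0.93100506) = 4.1353
Cpu = (105.6 - 92.0)/(3*0.93100506) = 4.8693
Cpl = (92.0 - 82.5)/(3*0.93100506) = 3.4013
Cpk = min(Cpu, Cpl) = 3.4013

3.4013


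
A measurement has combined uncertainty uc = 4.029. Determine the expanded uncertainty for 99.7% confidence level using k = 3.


U = k * uc
U = 3 * 4.029
U = 12.0870

12.0870


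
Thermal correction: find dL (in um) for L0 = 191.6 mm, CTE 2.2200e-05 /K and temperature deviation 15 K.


dL = L * alpha * dT
= 191.6 * 2.2200e-05 * 15
= 0.0638028 mm
dL_um = 0.0638028 * 1000 = 63.8028 um

63.8028


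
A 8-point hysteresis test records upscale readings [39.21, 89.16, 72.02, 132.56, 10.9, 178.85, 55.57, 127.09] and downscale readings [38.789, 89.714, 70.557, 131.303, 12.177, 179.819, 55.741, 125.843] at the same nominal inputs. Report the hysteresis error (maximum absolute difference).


|39.21 - 38.789| = 0.4210
|89.16 - 89.714| = 0.5540
|72.02 - 70.557| = 1.4630
|132.56 - 131.303| = 1.2570
|10.9 - 12.177| = 1.2770
|178.85 - 179.819| = 0.9690
|55.57 - 55.741| = 0.1710
|127.09 - 125.843| = 1.2470
hysteresis = max(diffs) = 1.4630

1.4630


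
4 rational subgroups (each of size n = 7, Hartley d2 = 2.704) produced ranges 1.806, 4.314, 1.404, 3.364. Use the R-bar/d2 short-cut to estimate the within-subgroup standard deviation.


R_bar = (1.806 + 4.314 + 1.404 + 3.364) / 4
R_bar = 10.888 / 4 = 2.722
sigma_hat = R_bar / d2 = 2.722 / 2.704 = 1.0067

1.0067


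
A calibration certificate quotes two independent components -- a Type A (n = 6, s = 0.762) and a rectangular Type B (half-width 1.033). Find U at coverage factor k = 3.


u_A = s / sqrt(n) = 0.762 / sqrt(6) = 0.3110852
u_B = half_width / sqrt(3) = 1.033 / sqrt(3) = 0.59640283
uc = sqrt(u_A^2 + u_B^2) = sqrt(0.3110852^2 + 0.59640283^2) = 0.67265915
U = k * uc = 3 * 0.67265915
U = 2.0180

2.0180


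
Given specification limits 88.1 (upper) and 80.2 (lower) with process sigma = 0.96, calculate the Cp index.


Cp = (USL - LSL) / (6 * sigma)
= (88.1 - 80.2) / (6 * 0.96)
= 7.9000 / 5.7600
= 1.3715

1.3715


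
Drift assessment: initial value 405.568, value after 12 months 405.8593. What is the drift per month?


rate = (v2 - v1) / months
= (405.8593 - 405.568) / 12
= 0.2913 / 12
= 0.0243

0.0243


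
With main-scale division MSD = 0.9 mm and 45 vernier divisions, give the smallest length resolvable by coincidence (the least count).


LC = MSD / n_div
= 0.9 / 45
= 0.0200

0.0200


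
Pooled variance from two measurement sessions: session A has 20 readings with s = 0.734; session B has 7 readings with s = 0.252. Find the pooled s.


s_p = sqrt(((n1-1)*s1^2 + (n2-1)*s2^2) / (n1+n2-2))
numerator = (20-1)*0.734^2 + (7-1)*0.252^2 = 10.236364 + 0.381024 = 10.617388
denominator = 20 + 7 - 2 = 25
s_p^2 = 10.617388 / 25 = 0.42469552
s_p = sqrt(0.42469552) = 0.6517

0.6517


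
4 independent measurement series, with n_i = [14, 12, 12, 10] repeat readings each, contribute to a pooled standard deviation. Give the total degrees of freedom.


nu = sum_i (n_i - 1)
nu = ((14 - 1) + (12 - 1) + (12 - 1) + (10 - 1))
nu = 13 + 11 + 11 + 9
nu = 44

44


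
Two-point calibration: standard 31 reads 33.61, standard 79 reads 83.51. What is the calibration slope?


slope = (y2 - y1) / (x2 - x1)
= (83.51 - 33.61) / (79 - 31)
= 49.9000 / 48
= 1.0396

1.0396


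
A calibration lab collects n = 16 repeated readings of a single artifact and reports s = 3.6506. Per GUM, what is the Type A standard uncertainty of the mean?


u_A = s / sqrt(n)
u_A = 3.6506 / sqrt(16)
u_A = 3.6506 / 4
u_A = 0.9126

0.9126


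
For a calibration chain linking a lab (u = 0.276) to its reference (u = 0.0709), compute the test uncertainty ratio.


TUR = u_lab / u_ref
= 0.276 / 0.0709
= 3.8928

3.8928


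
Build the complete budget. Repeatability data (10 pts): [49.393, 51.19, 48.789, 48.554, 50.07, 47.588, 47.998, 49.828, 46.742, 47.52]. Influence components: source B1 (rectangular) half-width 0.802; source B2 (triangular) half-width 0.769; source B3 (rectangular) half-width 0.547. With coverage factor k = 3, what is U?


mean = (49.393 + 51.19 + 48.789 + 48.554 + 50.07 + 47.588 + 47.998 + 49.828 + 46.742 + 47.52) / 10 = 48.7672
s = sqrt(sum((x - mean)^2)/(n-1)) = 1.3650081
u_A = s / sqrt(n) = 1.3650081 / sqrt(10) = 0.43165346
u_B1 = 0.802 / sqrt(3) = 0.46303492
u_B2 = 0.769 / sqrt(6) = 0.31394294
u_B3 = 0.547 / sqrt(3) = 0.3158106
uc = sqrt(0.43165346^2 + 0.46303492^2 + 0.31394294^2 + 0.3158106^2) = 0.77396547
U = k * uc = 3 * 0.77396547
U = 2.3219

2.3219


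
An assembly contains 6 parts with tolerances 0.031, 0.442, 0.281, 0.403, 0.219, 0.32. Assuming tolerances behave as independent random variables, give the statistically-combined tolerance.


RSS = sqrt(0.031^2 + 0.442^2 + 0.281^2 + 0.403^2 + 0.219^2 + 0.32^2)
= sqrt(0.588056)
= 0.7668

0.7668


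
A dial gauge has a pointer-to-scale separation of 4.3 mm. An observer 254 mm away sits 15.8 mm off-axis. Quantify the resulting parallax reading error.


error = h * offset / d
= 4.3 * 15.8 / 254
= 0.2675

0.2675


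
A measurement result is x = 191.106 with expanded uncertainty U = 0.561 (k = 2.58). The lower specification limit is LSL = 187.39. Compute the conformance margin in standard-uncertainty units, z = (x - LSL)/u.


u = U / k = 0.561 / 2.58 = 0.21744186
margin = |LSL - x| = |187.39 - 191.106| = 3.716
z = margin / u = 3.716 / 0.21744186
z = 17.0896

17.0896


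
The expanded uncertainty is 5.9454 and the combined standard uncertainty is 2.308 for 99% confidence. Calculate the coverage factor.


k = U / uc
k = 5.9454 / 2.308
k = 2.576

2.576


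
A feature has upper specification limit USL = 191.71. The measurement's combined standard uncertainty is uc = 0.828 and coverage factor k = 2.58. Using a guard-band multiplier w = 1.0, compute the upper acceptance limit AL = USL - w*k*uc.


U = k * uc = 2.58 * 0.828 = 2.13624
guard band g = w * U = 1.0 * 2.13624 = 2.13624
AL = USL - g = 191.71 - 2.13624
AL = 189.5738

189.5738


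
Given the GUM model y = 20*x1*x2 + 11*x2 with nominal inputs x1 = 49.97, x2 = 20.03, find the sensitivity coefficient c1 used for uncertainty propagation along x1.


y = 20*x1*x2 + 11*x2
dy/dx1 = 20*x2
Evaluate at x2 = 20.03: c1 = 20 * 20.03
c1 = 400.6000

400.6000


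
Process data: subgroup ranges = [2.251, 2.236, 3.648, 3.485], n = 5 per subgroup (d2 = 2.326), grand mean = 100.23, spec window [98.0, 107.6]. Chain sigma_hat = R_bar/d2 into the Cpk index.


R_bar = (2.251 + 2.236 + 3.648 + 3.485) / 4 = 2.905
sigma = R_bar / d2 = 2.905 / 2.326 = 1.2489252
Cp = (USL - LSL)/(6*sigma) = (107.6 - 98.0)/(6*1.2489252) = 1.2811
Cpu = (107.6 - 100.23)/(3*1.2489252) = 1.9670
Cpl = (100.23 - 98.0)/(3*1.2489252) = 0.5952
Cpk = min(Cpu, Cpl) = 0.5952

0.5952


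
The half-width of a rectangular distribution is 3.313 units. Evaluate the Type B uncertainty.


u_B = half_width / sqrt(3)
u_B = 3.313 / 1.7320508
u_B = 1.9128

1.9128


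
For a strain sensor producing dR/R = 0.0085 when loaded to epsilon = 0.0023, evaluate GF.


GF = (dR/R) / epsilon
= 0.0085 / 0.0023
= 3.6957

3.6957


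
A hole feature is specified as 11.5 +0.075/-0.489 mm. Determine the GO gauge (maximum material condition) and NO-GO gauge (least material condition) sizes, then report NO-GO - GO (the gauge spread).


GO = nominal - lower_tol (smallest hole = maximum material condition)
GO = 11.5 - 0.489 = 11.011
NO-GO = nominal + upper_tol (largest hole = least material condition)
NO-GO = 11.5 + 0.075 = 11.575
spread = NO-GO - GO = 11.575 - 11.011 = 0.5640

0.5640


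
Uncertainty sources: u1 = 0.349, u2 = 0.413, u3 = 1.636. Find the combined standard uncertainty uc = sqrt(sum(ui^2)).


uc = sqrt(0.349^2 + 0.413^2 + 1.636^2)
uc = sqrt(2.968866)
uc = 1.7230

1.7230


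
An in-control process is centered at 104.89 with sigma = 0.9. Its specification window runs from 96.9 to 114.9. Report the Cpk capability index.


Cpu = (USL - mean) / (3*sigma) = (114.9 - 104.89) / (3*0.9) = 3.7074
Cpl = (mean - LSL) / (3*sigma) = (104.89 - 96.9) / (3*0.9) = 2.9593
Cpk = min(Cpu, Cpl) = 2.9593

2.9593


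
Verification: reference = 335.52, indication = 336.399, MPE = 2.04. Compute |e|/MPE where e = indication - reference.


e = indication - reference = 336.399 - 335.52 = 0.8790
|e| = 0.8790
ratio = |e| / MPE = 0.8790 / 2.04
ratio = 0.4309

0.4309


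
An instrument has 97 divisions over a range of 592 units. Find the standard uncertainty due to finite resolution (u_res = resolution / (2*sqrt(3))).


resolution = range / divisions
resolution = 592 / 97 = 6.1030928
u_res = resolution / (2*sqrt(3))
u_res = 6.1030928 / 3.4641016
u_res = 1.7618

1.7618


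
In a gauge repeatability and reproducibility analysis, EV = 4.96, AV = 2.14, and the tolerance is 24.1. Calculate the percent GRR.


GRR = sqrt(EV^2 + AV^2) = sqrt(4.96^2 + 2.14^2) = 5.4019626
%GRR = GRR / tol * 100 = 5.4019626 / 24.1 * 100
%GRR = 22.4148

22.4148


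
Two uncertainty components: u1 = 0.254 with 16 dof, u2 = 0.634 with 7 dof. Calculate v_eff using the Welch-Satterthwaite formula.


uc = sqrt(u1^2 + u2^2) = sqrt(0.254^2 + 0.634^2) = 0.68298755
v_eff = uc^4 / (u1^4/v1 + u2^4/v2)
= 0.68298755^4 / (0.254^4/16 + 0.634^4/7)
= 0.21759612 / 0.023341377
v_eff = 9.3223

9.3223


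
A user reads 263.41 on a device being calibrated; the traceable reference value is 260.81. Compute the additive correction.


Correction = standard - reading
= 260.81 - 263.41
= -2.6000

-2.6000


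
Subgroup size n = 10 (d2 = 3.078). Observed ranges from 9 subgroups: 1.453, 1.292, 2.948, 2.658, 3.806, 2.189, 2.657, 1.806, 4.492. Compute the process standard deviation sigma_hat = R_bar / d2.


R_bar = (1.453 + 1.292 + 2.948 + 2.658 + 3.806 + 2.189 + 2.657 + 1.806 + 4.492) / 9
R_bar = 23.301 / 9 = 2.589
sigma_hat = R_bar / d2 = 2.589 / 3.078 = 0.8411

0.8411


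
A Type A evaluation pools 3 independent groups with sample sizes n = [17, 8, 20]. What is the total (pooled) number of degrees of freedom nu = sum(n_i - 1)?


nu = sum_i (n_i - 1)
nu = ((17 - 1) + (8 - 1) + (20 - 1))
nu = 16 + 7 + 19
nu = 42

42
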